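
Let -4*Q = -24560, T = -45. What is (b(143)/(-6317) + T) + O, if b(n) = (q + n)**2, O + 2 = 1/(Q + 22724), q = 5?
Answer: -9201923475/182333888 ≈ -50.467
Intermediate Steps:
Q = 6140 (Q = -1/4*(-24560) = 6140)
O = -57727/28864 (O = -2 + 1/(6140 + 22724) = -2 + 1/28864 = -57727/28864 ≈ -2.0000)
b(n) = (5 + n)**2
(b(143)/(-6317) + T) + O = ((5 + 143)**2/(-6317) - 45) - 57727/28864 = (148**2*(-1/6317) - 45) - 57727/28864 = (21904*(-1/6317) - 45) - 57727/28864 = (-21904/6317 - 45) - 57727/28864 = -306169/6317 - 57727/28864 = -9201923475/182333888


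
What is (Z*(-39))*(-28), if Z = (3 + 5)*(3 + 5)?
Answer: 69888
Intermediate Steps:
Z = 64 (Z = 8*8 = 64)
(Z*(-39))*(-28) = (64*(-39))*(-28) = -2496*(-28) = 69888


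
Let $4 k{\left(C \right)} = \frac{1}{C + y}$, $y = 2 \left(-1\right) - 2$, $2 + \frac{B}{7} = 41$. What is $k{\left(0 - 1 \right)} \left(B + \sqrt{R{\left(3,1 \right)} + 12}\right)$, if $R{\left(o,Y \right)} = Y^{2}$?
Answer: $- \frac{273}{20} - \frac{\sqrt{13}}{20} \approx -13.83$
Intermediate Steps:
$B = 273$ ($B = -14 + 7 \cdot 41 = -14 + 287 = 273$)
$y = -4$ ($y = -2 - 2 = -4$)
$k{\left(C \right)} = \frac{1}{4 \left(-4 + C\right)}$ ($k{\left(C \right)} = \frac{1}{4 \left(C - 4\right)} = \frac{1}{4 \left(-4 + C\right)}$)
$k{\left(0 - 1 \right)} \left(B + \sqrt{R{\left(3,1 \right)} + 12}\right) = \frac{1}{4 \left(-4 + \left(0 - 1\right)\right)} \left(273 + \sqrt{1^{2} + 12}\right) = \frac{1}{4 \left(-4 + \left(0 - 1\right)\right)} \left(273 + \sqrt{1 + 12}\right) = \frac{1}{4 \left(-4 - 1\right)} \left(273 + \sqrt{13}\right) = \frac{1}{4 \left(-5\right)} \left(273 + \sqrt{13}\right) = \frac{1}{4} \left(- \frac{1}{5}\right) \left(273 + \sqrt{13}\right) = - \frac{273 + \sqrt{13}}{20} = - \frac{273}{20} - \frac{\sqrt{13}}{20}$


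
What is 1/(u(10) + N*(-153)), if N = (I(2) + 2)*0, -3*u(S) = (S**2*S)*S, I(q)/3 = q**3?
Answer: -3/10000 ≈ -0.00030000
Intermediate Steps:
I(q) = 3*q**3
u(S) = -S**4/3 (u(S) = -S**2*S*S/3 = -S**3*S/3 = -S**4/3)
N = 0 (N = (3*2**3 + 2)*0 = (3*8 + 2)*0 = (24 + 2)*0 = 26*0 = 0)
1/(u(10) + N*(-153)) = 1/(-1/3*10**4 + 0*(-153)) = 1/(-1/3*10000 + 0) = 1/(-10000/3 + 0) = 1/(-10000/3) = -3/10000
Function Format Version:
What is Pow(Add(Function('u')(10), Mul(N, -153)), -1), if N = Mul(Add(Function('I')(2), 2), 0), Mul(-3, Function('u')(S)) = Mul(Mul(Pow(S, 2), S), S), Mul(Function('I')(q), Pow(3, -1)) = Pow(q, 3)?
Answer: Rational(-3, 10000) ≈ -0.00030000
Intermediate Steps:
Function('I')(q) = Mul(3, Pow(q, 3))
Function('u')(S) = Mul(Rational(-1, 3), Pow(S, 4)) (Function('u')(S) = Mul(Rational(-1, 3), Mul(Mul(Pow(S, 2), S), S)) = Mul(Rational(-1, 3), Mul(Pow(S, 3), S)) = Mul(Rational(-1, 3), Pow(S, 4)))
N = 0 (N = Mul(Add(Mul(3, Pow(2, 3)), 2), 0) = Mul(Add(Mul(3, 8), 2), 0) = Mul(Add(24, 2), 0) = Mul(26, 0) = 0)
Pow(Add(Function('u')(10), Mul(N, -153)), -1) = Pow(Add(Mul(Rational(-1, 3), Pow(10, 4)), Mul(0, -153)), -1) = Pow(Add(Mul(Rational(-1, 3), 10000), 0), -1) = Pow(Add(Rational(-10000, 3), 0), -1) = Pow(Rational(-10000, 3), -1) = Rational(-3, 10000)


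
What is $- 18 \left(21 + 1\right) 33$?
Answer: $-13068$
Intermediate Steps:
$- 18 \left(21 + 1\right) 33 = \left(-18\right) 22 \cdot 33 = \left(-396\right) 33 = -13068$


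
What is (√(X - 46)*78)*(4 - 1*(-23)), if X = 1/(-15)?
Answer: 702*I*√10365/5 ≈ 14294.0*I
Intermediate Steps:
X = -1/15 ≈ -0.066667
(√(X - 46)*78)*(4 - 1*(-23)) = (√(-1/15 - 46)*78)*(4 - 1*(-23)) = (√(-691/15)*78)*(4 + 23) = ((I*√10365/15)*78)*27 = (26*I*√10365/5)*27 = 702*I*√10365/5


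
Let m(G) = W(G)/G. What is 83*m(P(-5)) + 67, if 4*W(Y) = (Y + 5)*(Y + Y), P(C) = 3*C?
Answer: -348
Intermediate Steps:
W(Y) = Y*(5 + Y)/2 (W(Y) = ((Y + 5)*(Y + Y))/4 = ((5 + Y)*(2*Y))/4 = (2*Y*(5 + Y))/4 = Y*(5 + Y)/2)
m(G) = 5/2 + G/2 (m(G) = (G*(5 + G)/2)/G = 5/2 + G/2)
83*m(P(-5)) + 67 = 83*(5/2 + (3*(-5))/2) + 67 = 83*(5/2 + (1/2)*(-15)) + 67 = 83*(5/2 - 15/2) + 67 = 83*(-5) + 67 = -415 + 67 = -348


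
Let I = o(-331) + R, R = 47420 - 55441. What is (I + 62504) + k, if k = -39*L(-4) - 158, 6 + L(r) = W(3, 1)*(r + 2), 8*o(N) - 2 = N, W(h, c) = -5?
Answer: 433023/8 ≈ 54128.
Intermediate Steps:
R = -8021
o(N) = ¼ + N/8
L(r) = -16 - 5*r (L(r) = -6 - 5*(r + 2) = -6 - 5*(2 + r) = -6 + (-10 - 5*r) = -16 - 5*r)
I = -64497/8 (I = (¼ + (⅛)*(-331)) - 8021 = (¼ - 331/8) - 8021 = -329/8 - 8021 = -64497/8 ≈ -8062.1)
k = -314 (k = -39*(-16 - 5*(-4)) - 158 = -39*(-16 + 20) - 158 = -39*4 - 158 = -156 - 158 = -314)
(I + 62504) + k = (-64497/8 + 62504) - 314 = 435535/8 - 314 = 433023/8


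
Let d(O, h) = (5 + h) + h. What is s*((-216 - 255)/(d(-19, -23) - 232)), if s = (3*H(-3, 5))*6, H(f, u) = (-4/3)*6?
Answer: -22608/91 ≈ -248.44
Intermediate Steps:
d(O, h) = 5 + 2*h
H(f, u) = -8 (H(f, u) = ((1/3)*(-4))*6 = -4/3*6 = -8)
s = -144 (s = (3*(-8))*6 = -24*6 = -144)
s*((-216 - 255)/(d(-19, -23) - 232)) = -144*(-216 - 255)/((5 + 2*(-23)) - 232) = -(-67824)/((5 - 46) - 232) = -(-67824)/(-41 - 232) = -(-67824)/(-273) = -(-67824)*(-1)/273 = -144*157/91 = -22608/91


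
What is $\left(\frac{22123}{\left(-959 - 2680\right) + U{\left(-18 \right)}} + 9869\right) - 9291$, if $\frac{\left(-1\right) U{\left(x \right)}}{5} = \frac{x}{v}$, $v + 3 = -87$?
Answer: $\frac{2081797}{3640} \approx 571.92$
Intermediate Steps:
$v = -90$ ($v = -3 - 87 = -90$)
$U{\left(x \right)} = \frac{x}{18}$ ($U{\left(x \right)} = - 5 \frac{x}{-90} = - 5 x \left(- \frac{1}{90}\right) = - 5 \left(- \frac{x}{90}\right) = \frac{x}{18}$)
$\left(\frac{22123}{\left(-959 - 2680\right) + U{\left(-18 \right)}} + 9869\right) - 9291 = \left(\frac{22123}{\left(-959 - 2680\right) + \frac{1}{18} \left(-18\right)} + 9869\right) - 9291 = \left(\frac{22123}{-3639 - 1} + 9869\right) - 9291 = \left(\frac{22123}{-3640} + 9869\right) - 9291 = \left(22123 \left(- \frac{1}{3640}\right) + 9869\right) - 9291 = \left(- \frac{22123}{3640} + 9869\right) - 9291 = \frac{35901037}{3640} - 9291 = \frac{2081797}{3640}$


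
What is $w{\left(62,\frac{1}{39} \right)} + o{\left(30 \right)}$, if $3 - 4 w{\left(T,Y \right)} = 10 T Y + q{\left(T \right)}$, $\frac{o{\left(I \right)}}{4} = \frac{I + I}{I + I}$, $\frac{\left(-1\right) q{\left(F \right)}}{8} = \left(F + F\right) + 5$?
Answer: $\frac{40369}{156} \approx 258.78$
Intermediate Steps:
$q{\left(F \right)} = -40 - 16 F$ ($q{\left(F \right)} = - 8 \left(\left(F + F\right) + 5\right) = - 8 \left(2 F + 5\right) = - 8 \left(5 + 2 F\right) = -40 - 16 F$)
$o{\left(I \right)} = 4$ ($o{\left(I \right)} = 4 \frac{I + I}{I + I} = 4 \frac{2 I}{2 I} = 4 \cdot 2 I \frac{1}{2 I} = 4 \cdot 1 = 4$)
$w{\left(T,Y \right)} = \frac{43}{4} + 4 T - \frac{5 T Y}{2}$ ($w{\left(T,Y \right)} = \frac{3}{4} - \frac{10 T Y - \left(40 + 16 T\right)}{4} = \frac{3}{4} - \frac{-40 - 16 T + 10 T Y}{4} = \frac{3}{4} + \left(10 + 4 T - \frac{5 T Y}{2}\right) = \frac{43}{4} + 4 T - \frac{5 T Y}{2}$)
$w{\left(62,\frac{1}{39} \right)} + o{\left(30 \right)} = \left(\frac{43}{4} + 4 \cdot 62 - \frac{155}{39}\right) + 4 = \left(\frac{43}{4} + 248 - 155 \cdot \frac{1}{39}\right) + 4 = \left(\frac{43}{4} + 248 - \frac{155}{39}\right) + 4 = \frac{39745}{156} + 4 = \frac{40369}{156}$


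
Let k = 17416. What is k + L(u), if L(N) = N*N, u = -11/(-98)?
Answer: 167263385/9604 ≈ 17416.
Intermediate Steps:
u = 11/98 (u = -11*(-1/98) = 11/98 ≈ 0.11224)
L(N) = N²
k + L(u) = 17416 + (11/98)² = 17416 + 121/9604 = 167263385/9604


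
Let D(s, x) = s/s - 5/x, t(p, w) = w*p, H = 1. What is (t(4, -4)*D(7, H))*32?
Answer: 2048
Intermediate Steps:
t(p, w) = p*w
D(s, x) = 1 - 5/x
(t(4, -4)*D(7, H))*32 = ((4*(-4))*((-5 + 1)/1))*32 = -16*(-4)*32 = 64*32 = 2048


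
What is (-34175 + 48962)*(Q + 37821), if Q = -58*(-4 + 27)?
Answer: 539533269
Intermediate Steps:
Q = -1334 (Q = -58*23 = -1334)
(-34175 + 48962)*(Q + 37821) = (-34175 + 48962)*(-1334 + 37821) = 14787*36487 = 539533269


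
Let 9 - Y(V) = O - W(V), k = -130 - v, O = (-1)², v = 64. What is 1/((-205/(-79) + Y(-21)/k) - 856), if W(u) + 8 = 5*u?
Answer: -15326/13070991 ≈ -0.0011725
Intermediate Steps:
W(u) = -8 + 5*u
O = 1
k = -194 (k = -130 - 1*64 = -130 - 64 = -194)
Y(V) = 5*V (Y(V) = 9 - (1 - (-8 + 5*V)) = 9 - (1 + (8 - 5*V)) = 9 - (9 - 5*V) = 9 + (-9 + 5*V) = 5*V)
1/((-205/(-79) + Y(-21)/k) - 856) = 1/((-205/(-79) + (5*(-21))/(-194)) - 856) = 1/((-205*(-1/79) - 105*(-1/194)) - 856) = 1/((205/79 + 105/194) - 856) = 1/(48065/15326 - 856) = 1/(-13070991/15326) = -15326/13070991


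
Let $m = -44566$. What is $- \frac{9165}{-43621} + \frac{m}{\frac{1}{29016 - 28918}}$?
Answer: $- \frac{190513312463}{43621} \approx -4.3675 \cdot 10^{6}$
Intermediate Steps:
$- \frac{9165}{-43621} + \frac{m}{\frac{1}{29016 - 28918}} = - \frac{9165}{-43621} - \frac{44566}{\frac{1}{29016 - 28918}} = \left(-9165\right) \left(- \frac{1}{43621}\right) - \frac{44566}{\frac{1}{98}} = \frac{9165}{43621} - 44566 \frac{1}{\frac{1}{98}} = \frac{9165}{43621} - 4367468 = - \frac{190513312463}{43621}$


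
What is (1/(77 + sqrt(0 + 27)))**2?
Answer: 1489/8708401 - 231*sqrt(3)/17416802 ≈ 0.00014801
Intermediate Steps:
(1/(77 + sqrt(0 + 27)))**2 = (1/(77 + sqrt(27)))**2 = (1/(77 + 3*sqrt(3)))**2 = (77 + 3*sqrt(3))**(-2)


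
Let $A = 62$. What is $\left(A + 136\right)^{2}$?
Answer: $39204$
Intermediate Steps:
$\left(A + 136\right)^{2} = \left(62 + 136\right)^{2} = 198^{2} = 39204$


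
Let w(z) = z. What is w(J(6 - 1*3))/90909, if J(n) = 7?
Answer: 1/12987 ≈ 7.7000e-5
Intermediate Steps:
w(J(6 - 1*3))/90909 = 7/90909 = 7*(1/90909) = 1/12987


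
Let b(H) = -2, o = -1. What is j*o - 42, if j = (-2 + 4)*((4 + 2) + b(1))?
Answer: -50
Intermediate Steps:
j = 8 (j = (-2 + 4)*((4 + 2) - 2) = 2*(6 - 2) = 2*4 = 8)
j*o - 42 = 8*(-1) - 42 = -8 - 42 = -50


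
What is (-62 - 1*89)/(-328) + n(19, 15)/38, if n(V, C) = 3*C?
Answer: 10249/6232 ≈ 1.6446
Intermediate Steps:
(-62 - 1*89)/(-328) + n(19, 15)/38 = (-62 - 1*89)/(-328) + (3*15)/38 = (-62 - 89)*(-1/328) + 45*(1/38) = -151*(-1/328) + 45/38 = 151/328 + 45/38 = 10249/6232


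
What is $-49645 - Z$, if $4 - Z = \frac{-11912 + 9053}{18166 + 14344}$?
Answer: $- \frac{1614091849}{32510} \approx -49649.0$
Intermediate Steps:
$Z = \frac{132899}{32510}$ ($Z = 4 - \frac{-11912 + 9053}{18166 + 14344} = 4 - - \frac{2859}{32510} = 4 + \frac{2859}{32510} = \frac{132899}{32510} \approx 4.0879$)
$-49645 - Z = -49645 - \frac{132899}{32510} = - \frac{1614091849}{32510}$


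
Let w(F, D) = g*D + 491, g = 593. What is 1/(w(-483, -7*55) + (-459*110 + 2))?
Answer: -1/278302 ≈ -3.5932e-6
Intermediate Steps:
w(F, D) = 491 + 593*D (w(F, D) = 593*D + 491 = 491 + 593*D)
1/(w(-483, -7*55) + (-459*110 + 2)) = 1/((491 + 593*(-7*55)) + (-459*110 + 2)) = 1/((491 + 593*(-385)) + (-50490 + 2)) = 1/((491 - 228305) - 50488) = 1/(-227814 - 50488) = 1/(-278302) = -1/278302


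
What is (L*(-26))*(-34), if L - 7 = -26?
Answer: -16796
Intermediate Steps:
L = -19 (L = 7 - 26 = -19)
(L*(-26))*(-34) = -19*(-26)*(-34) = 494*(-34) = -16796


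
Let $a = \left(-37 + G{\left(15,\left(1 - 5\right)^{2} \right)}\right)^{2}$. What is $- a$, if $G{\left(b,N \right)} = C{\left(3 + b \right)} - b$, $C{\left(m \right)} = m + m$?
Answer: $-256$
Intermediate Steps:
$C{\left(m \right)} = 2 m$
$G{\left(b,N \right)} = 6 + b$ ($G{\left(b,N \right)} = 2 \left(3 + b\right) - b = \left(6 + 2 b\right) - b = 6 + b$)
$a = 256$ ($a = \left(-37 + \left(6 + 15\right)\right)^{2} = \left(-37 + 21\right)^{2} = \left(-16\right)^{2} = 256$)
$- a = \left(-1\right) 256 = -256$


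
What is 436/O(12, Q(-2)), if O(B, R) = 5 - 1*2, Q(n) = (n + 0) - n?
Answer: 436/3 ≈ 145.33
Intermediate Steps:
Q(n) = 0 (Q(n) = n - n = 0)
O(B, R) = 3 (O(B, R) = 5 - 2 = 3)
436/O(12, Q(-2)) = 436/3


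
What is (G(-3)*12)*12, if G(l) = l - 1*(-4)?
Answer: 144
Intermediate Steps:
G(l) = 4 + l (G(l) = l + 4 = 4 + l)
(G(-3)*12)*12 = ((4 - 3)*12)*12 = (1*12)*12 = 12*12 = 144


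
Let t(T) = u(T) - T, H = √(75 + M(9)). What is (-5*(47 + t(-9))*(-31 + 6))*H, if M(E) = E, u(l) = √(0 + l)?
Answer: √21*(14000 + 750*I) ≈ 64156.0 + 3436.9*I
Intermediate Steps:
u(l) = √l
H = 2*√21 (H = √(75 + 9) = √84 = 2*√21 ≈ 9.1651)
t(T) = √T - T
(-5*(47 + t(-9))*(-31 + 6))*H = (-5*(47 + (√(-9) - 1*(-9)))*(-31 + 6))*(2*√21) = (-5*(47 + (3*I + 9))*(-25))*(2*√21) = (-5*(47 + (9 + 3*I))*(-25))*(2*√21) = (-5*(56 + 3*I)*(-25))*(2*√21) = (-5*(-1400 - 75*I))*(2*√21) = (7000 + 375*I)*(2*√21) = 2*√21*(7000 + 375*I)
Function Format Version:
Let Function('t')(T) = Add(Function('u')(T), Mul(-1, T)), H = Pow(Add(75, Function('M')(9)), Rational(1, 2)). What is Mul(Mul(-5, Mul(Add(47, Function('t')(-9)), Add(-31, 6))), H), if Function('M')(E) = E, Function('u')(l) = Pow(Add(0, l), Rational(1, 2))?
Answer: Mul(Pow(21, Rational(1, 2)), Add(14000, Mul(750, I))) ≈ Add(64156., Mul(3436.9, I))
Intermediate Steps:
Function('u')(l) = Pow(l, Rational(1, 2))
H = Mul(2, Pow(21, Rational(1, 2))) (H = Pow(Add(75, 9), Rational(1, 2)) = Pow(84, Rational(1, 2)) = Mul(2, Pow(21, Rational(1, 2))) ≈ 9.1651)
Function('t')(T) = Add(Pow(T, Rational(1, 2)), Mul(-1, T))
Mul(Mul(-5, Mul(Add(47, Function('t')(-9)), Add(-31, 6))), H) = Mul(Mul(-5, Mul(Add(47, Add(Pow(-9, Rational(1, 2)), Mul(-1, -9))), Add(-31, 6))), Mul(2, Pow(21, Rational(1, 2)))) = Mul(Mul(-5, Mul(Add(47, Add(Mul(3, I), 9)), -25)), Mul(2, Pow(21, Rational(1, 2)))) = Mul(Mul(-5, Mul(Add(47, Add(9, Mul(3, I))), -25)), Mul(2, Pow(21, Rational(1, 2)))) = Mul(Mul(-5, Mul(Add(56, Mul(3, I)), -25)), Mul(2, Pow(21, Rational(1, 2)))) = Mul(Mul(-5, Add(-1400, Mul(-75, I))), Mul(2, Pow(21, Rational(1, 2)))) = Mul(Add(7000, Mul(375, I)), Mul(2, Pow(21, Rational(1, 2)))) = Mul(2, Pow(21, Rational(1, 2)), Add(7000, Mul(375, I)))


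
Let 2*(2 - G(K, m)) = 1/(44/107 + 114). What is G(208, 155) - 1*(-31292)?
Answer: 766202189/24484 ≈ 31294.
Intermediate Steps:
G(K, m) = 48861/24484 (G(K, m) = 2 - 1/(2*(44/107 + 114)) = 2 - 1/(2*12242/107) = 2 - ½*107/12242 = 2 - 107/24484 = 48861/24484)
G(208, 155) - 1*(-31292) = 48861/24484 - 1*(-31292) = 48861/24484 + 31292 = 766202189/24484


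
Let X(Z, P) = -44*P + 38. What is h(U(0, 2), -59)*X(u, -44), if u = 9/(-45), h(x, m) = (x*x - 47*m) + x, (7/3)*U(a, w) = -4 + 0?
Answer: 38334234/7 ≈ 5.4763e+6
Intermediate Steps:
U(a, w) = -12/7 (U(a, w) = 3*(-4 + 0)/7 = (3/7)*(-4) = -12/7)
h(x, m) = x + x**2 - 47*m (h(x, m) = (x**2 - 47*m) + x = x + x**2 - 47*m)
u = -1/5 (u = 9*(-1/45) = -1/5 ≈ -0.20000)
X(Z, P) = 38 - 44*P
h(U(0, 2), -59)*X(u, -44) = (-12/7 + (-12/7)**2 - 47*(-59))*(38 - 44*(-44)) = (-12/7 + 144/49 + 2773)*(38 + 1936) = (135937/49)*1974 = 38334234/7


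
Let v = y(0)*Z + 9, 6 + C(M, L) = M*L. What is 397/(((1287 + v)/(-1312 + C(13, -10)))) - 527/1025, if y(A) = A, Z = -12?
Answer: -73738799/166050 ≈ -444.08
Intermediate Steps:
C(M, L) = -6 + L*M (C(M, L) = -6 + M*L = -6 + L*M)
v = 9 (v = 0*(-12) + 9 = 0 + 9 = 9)
397/(((1287 + v)/(-1312 + C(13, -10)))) - 527/1025 = 397/(((1287 + 9)/(-1312 + (-6 - 10*13)))) - 527/1025 = 397/((1296/(-1312 + (-6 - 130)))) - 527*1/1025 = 397/((1296/(-1312 - 136))) - 527/1025 = 397/((1296/(-1448))) - 527/1025 = 397/((1296*(-1/1448))) - 527/1025 = 397/(-162/181) - 527/1025 = 397*(-181/162) - 527/1025 = -71857/162 - 527/1025 = -73738799/166050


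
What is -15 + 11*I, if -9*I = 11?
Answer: -256/9 ≈ -28.444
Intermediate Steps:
I = -11/9 (I = -1/9*11 = -11/9 ≈ -1.2222)
-15 + 11*I = -15 + 11*(-11/9) = -15 - 121/9 = -256/9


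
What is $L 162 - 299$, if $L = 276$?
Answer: $44413$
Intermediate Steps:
$L 162 - 299 = 276 \cdot 162 - 299 = 44712 - 299 = 44413$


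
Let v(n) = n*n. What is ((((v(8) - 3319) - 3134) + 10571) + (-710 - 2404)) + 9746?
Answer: 10814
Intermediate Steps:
v(n) = n²
((((v(8) - 3319) - 3134) + 10571) + (-710 - 2404)) + 9746 = ((((8² - 3319) - 3134) + 10571) + (-710 - 2404)) + 9746 = ((((64 - 3319) - 3134) + 10571) - 3114) + 9746 = (((-3255 - 3134) + 10571) - 3114) + 9746 = ((-6389 + 10571) - 3114) + 9746 = (4182 - 3114) + 9746 = 1068 + 9746 = 10814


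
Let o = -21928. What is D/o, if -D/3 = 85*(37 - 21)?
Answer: 510/2741 ≈ 0.18606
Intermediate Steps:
D = -4080 (D = -255*(37 - 21) = -255*16 = -3*1360 = -4080)
D/o = -4080/(-21928) = -4080*(-1/21928) = 510/2741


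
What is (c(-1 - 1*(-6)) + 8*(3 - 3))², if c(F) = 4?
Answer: 16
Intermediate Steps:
(c(-1 - 1*(-6)) + 8*(3 - 3))² = (4 + 8*(3 - 3))² = (4 + 8*0)² = (4 + 0)² = 4² = 16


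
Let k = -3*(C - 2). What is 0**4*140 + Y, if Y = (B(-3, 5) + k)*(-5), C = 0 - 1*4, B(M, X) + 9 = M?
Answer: -30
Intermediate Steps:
B(M, X) = -9 + M
C = -4 (C = 0 - 4 = -4)
k = 18 (k = -3*(-4 - 2) = -3*(-6) = 18)
Y = -30 (Y = ((-9 - 3) + 18)*(-5) = (-12 + 18)*(-5) = 6*(-5) = -30)
0**4*140 + Y = 0**4*140 - 30 = 0*140 - 30 = 0 - 30 = -30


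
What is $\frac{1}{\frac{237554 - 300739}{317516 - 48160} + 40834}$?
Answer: $\frac{269356}{10998819719} \approx 2.449 \cdot 10^{-5}$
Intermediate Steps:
$\frac{1}{\frac{237554 - 300739}{317516 - 48160} + 40834} = \frac{1}{- \frac{63185}{269356} + 40834} = \frac{1}{\frac{10998819719}{269356}} = \frac{269356}{10998819719}$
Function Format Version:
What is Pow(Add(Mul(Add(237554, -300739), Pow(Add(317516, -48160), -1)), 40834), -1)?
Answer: Rational(269356, 10998819719) ≈ 2.4490e-5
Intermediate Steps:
Pow(Add(Mul(Add(237554, -300739), Pow(Add(317516, -48160), -1)), 40834), -1) = Pow(Add(Mul(-63185, Pow(269356, -1)), 40834), -1) = Pow(Add(Mul(-63185, Rational(1, 269356)), 40834), -1) = Pow(Add(Rational(-63185, 269356), 40834), -1) = Pow(Rational(10998819719, 269356), -1) = Rational(269356, 10998819719)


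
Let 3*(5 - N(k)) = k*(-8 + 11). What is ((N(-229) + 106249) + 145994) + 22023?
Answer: 274500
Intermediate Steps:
N(k) = 5 - k (N(k) = 5 - k*(-8 + 11)/3 = 5 - k*3/3 = 5 - k)
((N(-229) + 106249) + 145994) + 22023 = (((5 - 1*(-229)) + 106249) + 145994) + 22023 = (((5 + 229) + 106249) + 145994) + 22023 = ((234 + 106249) + 145994) + 22023 = (106483 + 145994) + 22023 = 252477 + 22023 = 274500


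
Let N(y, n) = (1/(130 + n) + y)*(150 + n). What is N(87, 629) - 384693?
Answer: -240541501/759 ≈ -3.1692e+5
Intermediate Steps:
N(y, n) = (150 + n)*(y + 1/(130 + n)) (N(y, n) = (y + 1/(130 + n))*(150 + n) = (150 + n)*(y + 1/(130 + n)))
N(87, 629) - 384693 = (150 + 629 + 19500*87 + 87*629² + 280*629*87)/(130 + 629) - 384693 = (150 + 629 + 1696500 + 87*395641 + 15322440)/759 - 384693 = (150 + 629 + 1696500 + 34420767 + 15322440)/759 - 384693 = (1/759)*51440486 - 384693 = 51440486/759 - 384693 = -240541501/759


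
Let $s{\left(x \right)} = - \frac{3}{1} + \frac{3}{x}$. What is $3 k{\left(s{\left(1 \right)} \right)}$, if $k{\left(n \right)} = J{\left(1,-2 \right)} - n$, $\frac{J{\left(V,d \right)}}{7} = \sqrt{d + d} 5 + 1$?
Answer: $21 + 210 i \approx 21.0 + 210.0 i$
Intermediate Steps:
$s{\left(x \right)} = -3 + \frac{3}{x}$ ($s{\left(x \right)} = \left(-3\right) 1 + \frac{3}{x} = -3 + \frac{3}{x}$)
$J{\left(V,d \right)} = 7 + 35 \sqrt{2} \sqrt{d}$ ($J{\left(V,d \right)} = 7 \left(\sqrt{d + d} 5 + 1\right) = 7 \left(\sqrt{2 d} 5 + 1\right) = 7 \left(\sqrt{2} \sqrt{d} 5 + 1\right) = 7 \left(5 \sqrt{2} \sqrt{d} + 1\right) = 7 \left(1 + 5 \sqrt{2} \sqrt{d}\right) = 7 + 35 \sqrt{2} \sqrt{d}$)
$k{\left(n \right)} = 7 - n + 70 i$ ($k{\left(n \right)} = \left(7 + 35 \sqrt{2} \sqrt{-2}\right) - n = \left(7 + 35 \sqrt{2} i \sqrt{2}\right) - n = \left(7 + 70 i\right) - n = 7 - n + 70 i$)
$3 k{\left(s{\left(1 \right)} \right)} = 3 \left(7 - \left(-3 + \frac{3}{1}\right) + 70 i\right) = 3 \left(7 - \left(-3 + 3 \cdot 1\right) + 70 i\right) = 3 \left(7 - \left(-3 + 3\right) + 70 i\right) = 3 \left(7 - 0 + 70 i\right) = 3 \left(7 + 0 + 70 i\right) = 3 \left(7 + 70 i\right) = 21 + 210 i$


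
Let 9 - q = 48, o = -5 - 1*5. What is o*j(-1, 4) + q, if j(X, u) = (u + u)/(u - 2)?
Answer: -79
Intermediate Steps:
j(X, u) = 2*u/(-2 + u) (j(X, u) = (2*u)/(-2 + u) = 2*u/(-2 + u))
o = -10 (o = -5 - 5 = -10)
q = -39 (q = 9 - 1*48 = 9 - 48 = -39)
o*j(-1, 4) + q = -20*4/(-2 + 4) - 39 = -20*4/2 - 39 = -10*4 - 39 = -40 - 39 = -79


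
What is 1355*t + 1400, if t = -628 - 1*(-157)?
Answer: -636805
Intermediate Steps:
t = -471 (t = -628 + 157 = -471)
1355*t + 1400 = 1355*(-471) + 1400 = -638205 + 1400 = -636805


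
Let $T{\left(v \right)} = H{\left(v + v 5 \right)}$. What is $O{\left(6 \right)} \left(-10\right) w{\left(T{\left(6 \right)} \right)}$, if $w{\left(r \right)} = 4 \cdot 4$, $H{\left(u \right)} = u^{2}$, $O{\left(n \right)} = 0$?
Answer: $0$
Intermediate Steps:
$T{\left(v \right)} = 36 v^{2}$ ($T{\left(v \right)} = \left(v + v 5\right)^{2} = \left(v + 5 v\right)^{2} = \left(6 v\right)^{2} = 36 v^{2}$)
$w{\left(r \right)} = 16$
$O{\left(6 \right)} \left(-10\right) w{\left(T{\left(6 \right)} \right)} = 0 \left(-10\right) 16 = 0 \cdot 16 = 0$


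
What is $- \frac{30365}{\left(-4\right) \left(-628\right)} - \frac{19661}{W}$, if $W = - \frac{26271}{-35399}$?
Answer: $- \frac{249871260469}{9427536} \approx -26504.0$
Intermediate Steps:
$W = \frac{3753}{5057}$ ($W = \left(-26271\right) \left(- \frac{1}{35399}\right) = \frac{3753}{5057} \approx 0.74214$)
$- \frac{30365}{\left(-4\right) \left(-628\right)} - \frac{19661}{W} = - \frac{30365}{\left(-4\right) \left(-628\right)} - \frac{19661}{\frac{3753}{5057}} = - \frac{30365}{2512} - \frac{99425677}{3753} = - \frac{249871260469}{9427536}$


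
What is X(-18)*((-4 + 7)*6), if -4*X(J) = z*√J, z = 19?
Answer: -513*I*√2/2 ≈ -362.75*I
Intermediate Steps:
X(J) = -19*√J/4
X(-18)*((-4 + 7)*6) = (-57*I*√2/4)*((-4 + 7)*6) = (-57*I*√2/4)*(3*6) = -57*I*√2/4*18 = -513*I*√2/2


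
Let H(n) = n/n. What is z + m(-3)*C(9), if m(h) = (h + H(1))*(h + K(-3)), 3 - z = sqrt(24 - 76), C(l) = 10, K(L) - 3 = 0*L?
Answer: 3 - 2*I*sqrt(13) ≈ 3.0 - 7.2111*I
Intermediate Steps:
K(L) = 3 (K(L) = 3 + 0*L = 3 + 0 = 3)
H(n) = 1
z = 3 - 2*I*sqrt(13) (z = 3 - sqrt(24 - 76) = 3 - sqrt(-52) = 3 - 2*I*sqrt(13) ≈ 3.0 - 7.2111*I)
m(h) = (1 + h)*(3 + h) (m(h) = (h + 1)*(h + 3) = (1 + h)*(3 + h))
z + m(-3)*C(9) = (3 - 2*I*sqrt(13)) + (3 + (-3)**2 + 4*(-3))*10 = (3 - 2*I*sqrt(13)) + (3 + 9 - 12)*10 = (3 - 2*I*sqrt(13)) + 0*10 = (3 - 2*I*sqrt(13)) + 0 = 3 - 2*I*sqrt(13)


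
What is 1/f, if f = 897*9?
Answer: 1/8073 ≈ 0.00012387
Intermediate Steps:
f = 8073
1/f = 1/8073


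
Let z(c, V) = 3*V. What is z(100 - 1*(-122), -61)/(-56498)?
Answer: 183/56498 ≈ 0.0032391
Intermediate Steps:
z(100 - 1*(-122), -61)/(-56498) = (3*(-61))/(-56498) = -183*(-1/56498) = 183/56498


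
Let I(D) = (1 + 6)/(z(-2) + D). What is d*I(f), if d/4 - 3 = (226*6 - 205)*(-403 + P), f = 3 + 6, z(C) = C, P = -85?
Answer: -2246740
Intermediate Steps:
f = 9
I(D) = 7/(-2 + D) (I(D) = (1 + 6)/(-2 + D) = 7/(-2 + D))
d = -2246740 (d = 12 + 4*((226*6 - 205)*(-403 - 85)) = 12 + 4*((1356 - 205)*(-488)) = 12 + 4*(1151*(-488)) = 12 + 4*(-561688) = 12 - 2246752 = -2246740)
d*I(f) = -15727180/(-2 + 9) = -15727180/7 = -2246740*1 = -2246740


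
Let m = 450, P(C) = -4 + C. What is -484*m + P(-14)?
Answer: -217818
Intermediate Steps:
-484*m + P(-14) = -484*450 + (-4 - 14) = -217800 - 18 = -217818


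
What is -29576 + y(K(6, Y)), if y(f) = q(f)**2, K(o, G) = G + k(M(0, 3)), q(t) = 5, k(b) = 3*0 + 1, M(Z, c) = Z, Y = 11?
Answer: -29551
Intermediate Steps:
k(b) = 1 (k(b) = 0 + 1 = 1)
K(o, G) = 1 + G (K(o, G) = G + 1 = 1 + G)
y(f) = 25 (y(f) = 5**2 = 25)
-29576 + y(K(6, Y)) = -29576 + 25 = -29551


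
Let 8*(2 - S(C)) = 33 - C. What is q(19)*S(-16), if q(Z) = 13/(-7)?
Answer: 429/56 ≈ 7.6607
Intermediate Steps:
q(Z) = -13/7 (q(Z) = 13*(-⅐) = -13/7)
S(C) = -17/8 + C/8 (S(C) = 2 - (33 - C)/8 = 2 + (-33/8 + C/8) = -17/8 + C/8)
q(19)*S(-16) = -13*(-17/8 + (⅛)*(-16))/7 = -13*(-17/8 - 2)/7 = -13/7*(-33/8) = 429/56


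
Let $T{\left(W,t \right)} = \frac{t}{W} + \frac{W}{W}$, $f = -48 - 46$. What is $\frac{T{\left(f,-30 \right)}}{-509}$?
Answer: $- \frac{62}{23923} \approx -0.0025916$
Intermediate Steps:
$f = -94$ ($f = -48 - 46 = -94$)
$T{\left(W,t \right)} = 1 + \frac{t}{W}$ ($T{\left(W,t \right)} = \frac{t}{W} + 1 = 1 + \frac{t}{W}$)
$\frac{T{\left(f,-30 \right)}}{-509} = \frac{\frac{1}{-94} \left(-94 - 30\right)}{-509} = \left(- \frac{1}{94}\right) \left(-124\right) \left(- \frac{1}{509}\right) = \frac{62}{47} \left(- \frac{1}{509}\right) = - \frac{62}{23923}$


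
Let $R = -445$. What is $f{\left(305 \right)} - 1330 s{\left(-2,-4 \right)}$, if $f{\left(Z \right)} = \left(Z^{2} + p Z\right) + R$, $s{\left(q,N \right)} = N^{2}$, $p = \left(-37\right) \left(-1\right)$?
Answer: $82585$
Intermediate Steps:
$p = 37$
$f{\left(Z \right)} = -445 + Z^{2} + 37 Z$ ($f{\left(Z \right)} = \left(Z^{2} + 37 Z\right) - 445 = -445 + Z^{2} + 37 Z$)
$f{\left(305 \right)} - 1330 s{\left(-2,-4 \right)} = \left(-445 + 305^{2} + 37 \cdot 305\right) - 1330 \left(-4\right)^{2} = \left(-445 + 93025 + 11285\right) - 1330 \cdot 16 = 103865 - 21280 = 82585$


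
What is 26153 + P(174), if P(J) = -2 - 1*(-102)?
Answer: 26253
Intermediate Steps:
P(J) = 100 (P(J) = -2 + 102 = 100)
26153 + P(174) = 26153 + 100 = 26253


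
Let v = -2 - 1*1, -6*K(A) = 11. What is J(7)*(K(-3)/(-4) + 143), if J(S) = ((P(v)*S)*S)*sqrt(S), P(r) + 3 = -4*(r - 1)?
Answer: 2193191*sqrt(7)/24 ≈ 2.4178e+5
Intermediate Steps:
K(A) = -11/6 (K(A) = -1/6*11 = -11/6)
v = -3 (v = -2 - 1 = -3)
P(r) = 1 - 4*r (P(r) = -3 - 4*(r - 1) = -3 - 4*(-1 + r) = -3 + (4 - 4*r) = 1 - 4*r)
J(S) = 13*S**(5/2) (J(S) = (((1 - 4*(-3))*S)*S)*sqrt(S) = (((1 + 12)*S)*S)*sqrt(S) = ((13*S)*S)*sqrt(S) = (13*S**2)*sqrt(S) = 13*S**(5/2))
J(7)*(K(-3)/(-4) + 143) = (13*7**(5/2))*(-11/6/(-4) + 143) = (13*(49*sqrt(7)))*(-11/6*(-1/4) + 143) = (637*sqrt(7))*(11/24 + 143) = (637*sqrt(7))*(3443/24) = 2193191*sqrt(7)/24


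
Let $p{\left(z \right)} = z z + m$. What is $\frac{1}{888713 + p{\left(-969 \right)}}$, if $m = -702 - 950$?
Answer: $\frac{1}{1826022} \approx 5.4764 \cdot 10^{-7}$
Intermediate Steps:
$m = -1652$ ($m = -702 - 950 = -1652$)
$p{\left(z \right)} = -1652 + z^{2}$ ($p{\left(z \right)} = z z - 1652 = z^{2} - 1652 = -1652 + z^{2}$)
$\frac{1}{888713 + p{\left(-969 \right)}} = \frac{1}{888713 - \left(1652 - \left(-969\right)^{2}\right)} = \frac{1}{888713 + \left(-1652 + 938961\right)} = \frac{1}{888713 + 937309} = \frac{1}{1826022}$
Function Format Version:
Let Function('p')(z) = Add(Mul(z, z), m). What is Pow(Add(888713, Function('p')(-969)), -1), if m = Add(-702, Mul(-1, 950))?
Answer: Rational(1, 1826022) ≈ 5.4764e-7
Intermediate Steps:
m = -1652 (m = Add(-702, -950) = -1652)
Function('p')(z) = Add(-1652, Pow(z, 2)) (Function('p')(z) = Add(Mul(z, z), -1652) = Add(Pow(z, 2), -1652) = Add(-1652, Pow(z, 2)))
Pow(Add(888713, Function('p')(-969)), -1) = Pow(Add(888713, Add(-1652, Pow(-969, 2))), -1) = Pow(Add(888713, Add(-1652, 938961)), -1) = Pow(Add(888713, 937309), -1) = Pow(1826022, -1) = Rational(1, 1826022)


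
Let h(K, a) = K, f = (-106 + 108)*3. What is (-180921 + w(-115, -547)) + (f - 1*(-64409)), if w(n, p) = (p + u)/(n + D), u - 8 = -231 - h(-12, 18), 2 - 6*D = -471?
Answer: -25277254/217 ≈ -1.1649e+5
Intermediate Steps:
f = 6 (f = 2*3 = 6)
D = 473/6 (D = ⅓ - ⅙*(-471) = ⅓ + 157/2 = 473/6 ≈ 78.833)
u = -211 (u = 8 + (-231 - 1*(-12)) = 8 + (-231 + 12) = 8 - 219 = -211)
w(n, p) = (-211 + p)/(473/6 + n) (w(n, p) = (p - 211)/(n + 473/6) = (-211 + p)/(473/6 + n))
(-180921 + w(-115, -547)) + (f - 1*(-64409)) = (-180921 + 6*(-211 - 547)/(473 + 6*(-115))) + (6 - 1*(-64409)) = (-180921 + 6*(-758)/(473 - 690)) + (6 + 64409) = (-180921 + 6*(-758)/(-217)) + 64415 = (-180921 + 6*(-1/217)*(-758)) + 64415 = (-180921 + 4548/217) + 64415 = -39255309/217 + 64415 = -25277254/217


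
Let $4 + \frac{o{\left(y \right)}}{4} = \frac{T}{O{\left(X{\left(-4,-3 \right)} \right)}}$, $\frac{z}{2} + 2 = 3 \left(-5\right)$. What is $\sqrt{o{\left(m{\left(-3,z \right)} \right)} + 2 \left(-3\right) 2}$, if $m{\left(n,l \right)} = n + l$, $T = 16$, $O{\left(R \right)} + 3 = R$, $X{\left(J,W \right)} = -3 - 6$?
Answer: $\frac{10 i \sqrt{3}}{3} \approx 5.7735 i$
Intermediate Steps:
$X{\left(J,W \right)} = -9$ ($X{\left(J,W \right)} = -3 - 6 = -9$)
$z = -34$ ($z = -4 + 2 \cdot 3 \left(-5\right) = -4 + 2 \left(-15\right) = -4 - 30 = -34$)
$O{\left(R \right)} = -3 + R$
$m{\left(n,l \right)} = l + n$
$o{\left(y \right)} = - \frac{64}{3}$ ($o{\left(y \right)} = -16 + 4 \frac{16}{-3 - 9} = -16 + 4 \frac{16}{-12} = -16 + 4 \cdot 16 \left(- \frac{1}{12}\right) = -16 + 4 \left(- \frac{4}{3}\right) = -16 - \frac{16}{3} = - \frac{64}{3}$)
$\sqrt{o{\left(m{\left(-3,z \right)} \right)} + 2 \left(-3\right) 2} = \sqrt{- \frac{64}{3} + 2 \left(-3\right) 2} = \sqrt{- \frac{64}{3} - 12} = \sqrt{- \frac{100}{3}} = \frac{10 i \sqrt{3}}{3}$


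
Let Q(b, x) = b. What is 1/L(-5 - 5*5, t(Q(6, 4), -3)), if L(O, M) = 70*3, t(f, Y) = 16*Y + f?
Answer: 1/210 ≈ 0.0047619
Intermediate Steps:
t(f, Y) = f + 16*Y
L(O, M) = 210
1/L(-5 - 5*5, t(Q(6, 4), -3)) = 1/210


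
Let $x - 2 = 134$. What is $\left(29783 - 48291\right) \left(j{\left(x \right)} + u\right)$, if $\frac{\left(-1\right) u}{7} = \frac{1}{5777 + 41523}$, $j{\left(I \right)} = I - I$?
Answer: $\frac{32389}{11825} \approx 2.739$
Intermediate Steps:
$x = 136$ ($x = 2 + 134 = 136$)
$j{\left(I \right)} = 0$
$u = - \frac{7}{47300}$ ($u = - \frac{7}{5777 + 41523} = - \frac{7}{47300} \approx -0.00014799$)
$\left(29783 - 48291\right) \left(j{\left(x \right)} + u\right) = \left(29783 - 48291\right) \left(0 - \frac{7}{47300}\right) = \left(-18508\right) \left(- \frac{7}{47300}\right) = \frac{32389}{11825}$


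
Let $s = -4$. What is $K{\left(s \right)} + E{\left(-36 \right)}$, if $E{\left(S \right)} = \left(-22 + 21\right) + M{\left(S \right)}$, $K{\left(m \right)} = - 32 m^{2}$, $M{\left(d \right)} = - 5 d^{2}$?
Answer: $-6993$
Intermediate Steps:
$E{\left(S \right)} = -1 - 5 S^{2}$ ($E{\left(S \right)} = \left(-22 + 21\right) - 5 S^{2} = -1 - 5 S^{2}$)
$K{\left(s \right)} + E{\left(-36 \right)} = - 32 \left(-4\right)^{2} - \left(1 + 5 \left(-36\right)^{2}\right) = \left(-32\right) 16 - 6481 = -512 - 6481 = -6993$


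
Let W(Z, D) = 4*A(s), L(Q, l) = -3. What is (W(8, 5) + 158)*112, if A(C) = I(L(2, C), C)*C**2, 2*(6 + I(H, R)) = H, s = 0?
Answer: 17696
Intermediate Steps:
I(H, R) = -6 + H/2
A(C) = -15*C**2/2 (A(C) = (-6 + (1/2)*(-3))*C**2 = (-6 - 3/2)*C**2 = -15*C**2/2)
W(Z, D) = 0 (W(Z, D) = 4*(-15/2*0**2) = 4*(-15/2*0) = 4*0 = 0)
(W(8, 5) + 158)*112 = (0 + 158)*112 = 158*112 = 17696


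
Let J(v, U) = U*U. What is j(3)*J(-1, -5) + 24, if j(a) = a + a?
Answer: 174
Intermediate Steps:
j(a) = 2*a
J(v, U) = U**2
j(3)*J(-1, -5) + 24 = (2*3)*(-5)**2 + 24 = 6*25 + 24 = 150 + 24 = 174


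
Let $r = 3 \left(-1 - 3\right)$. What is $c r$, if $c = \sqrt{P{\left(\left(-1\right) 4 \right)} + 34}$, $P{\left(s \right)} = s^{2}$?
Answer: $- 60 \sqrt{2} \approx -84.853$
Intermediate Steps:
$c = 5 \sqrt{2}$ ($c = \sqrt{\left(\left(-1\right) 4\right)^{2} + 34} = \sqrt{\left(-4\right)^{2} + 34} = \sqrt{16 + 34} = \sqrt{50} = 5 \sqrt{2} \approx 7.0711$)
$r = -12$ ($r = 3 \left(-4\right) = -12$)
$c r = 5 \sqrt{2} \left(-12\right) = - 60 \sqrt{2}$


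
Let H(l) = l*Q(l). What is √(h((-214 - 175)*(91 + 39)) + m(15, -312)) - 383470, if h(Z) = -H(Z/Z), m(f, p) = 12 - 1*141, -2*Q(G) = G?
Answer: -383470 + I*√514/2 ≈ -3.8347e+5 + 11.336*I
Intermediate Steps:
Q(G) = -G/2
m(f, p) = -129 (m(f, p) = 12 - 141 = -129)
H(l) = -l²/2 (H(l) = l*(-l/2) = -l²/2)
h(Z) = ½ (h(Z) = -(-1)*(Z/Z)²/2 = -(-1)*1²/2 = -(-1)/2 = -1*(-½) = ½)
√(h((-214 - 175)*(91 + 39)) + m(15, -312)) - 383470 = √(½ - 129) - 383470 = √(-257/2) - 383470 = I*√514/2 - 383470 = -383470 + I*√514/2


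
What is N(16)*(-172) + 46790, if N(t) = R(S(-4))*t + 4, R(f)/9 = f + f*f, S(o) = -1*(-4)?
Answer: -449258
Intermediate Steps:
S(o) = 4
R(f) = 9*f + 9*f**2 (R(f) = 9*(f + f*f) = 9*(f + f**2) = 9*f + 9*f**2)
N(t) = 4 + 180*t (N(t) = (9*4*(1 + 4))*t + 4 = (9*4*5)*t + 4 = 180*t + 4 = 4 + 180*t)
N(16)*(-172) + 46790 = (4 + 180*16)*(-172) + 46790 = (4 + 2880)*(-172) + 46790 = 2884*(-172) + 46790 = -496048 + 46790 = -449258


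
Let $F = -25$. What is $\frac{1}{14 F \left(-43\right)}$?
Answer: $\frac{1}{15050} \approx 6.6445 \cdot 10^{-5}$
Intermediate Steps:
$\frac{1}{14 F \left(-43\right)} = \frac{1}{14 \left(-25\right) \left(-43\right)} = \frac{1}{\left(-350\right) \left(-43\right)} = \frac{1}{15050}$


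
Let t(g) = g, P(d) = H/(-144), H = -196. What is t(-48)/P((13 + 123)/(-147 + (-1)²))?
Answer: -1728/49 ≈ -35.265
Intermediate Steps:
P(d) = 49/36 (P(d) = -196/(-144) = -196*(-1/144) = 49/36)
t(-48)/P((13 + 123)/(-147 + (-1)²)) = -48/49/36 = -48*36/49 = -1728/49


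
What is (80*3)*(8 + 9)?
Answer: 4080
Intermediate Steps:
(80*3)*(8 + 9) = 240*17 = 4080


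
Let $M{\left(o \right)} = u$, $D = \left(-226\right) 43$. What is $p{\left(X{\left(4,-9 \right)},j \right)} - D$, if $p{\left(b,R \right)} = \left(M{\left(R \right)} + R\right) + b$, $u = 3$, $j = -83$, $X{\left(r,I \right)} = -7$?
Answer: $9631$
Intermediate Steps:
$D = -9718$
$M{\left(o \right)} = 3$
$p{\left(b,R \right)} = 3 + R + b$ ($p{\left(b,R \right)} = \left(3 + R\right) + b = 3 + R + b$)
$p{\left(X{\left(4,-9 \right)},j \right)} - D = \left(3 - 83 - 7\right) - -9718 = -87 + 9718 = 9631$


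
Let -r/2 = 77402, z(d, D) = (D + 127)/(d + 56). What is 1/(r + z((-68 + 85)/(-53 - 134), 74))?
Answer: -205/31734083 ≈ -6.4599e-6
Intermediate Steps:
z(d, D) = (127 + D)/(56 + d)
r = -154804 (r = -2*77402 = -154804)
1/(r + z((-68 + 85)/(-53 - 134), 74)) = 1/(-154804 + (127 + 74)/(56 + (-68 + 85)/(-53 - 134))) = 1/(-154804 + 201/(56 + 17/(-187))) = 1/(-154804 + 201/(56 + 17*(-1/187))) = 1/(-154804 + 201/(56 - 1/11)) = 1/(-154804 + 201/(615/11)) = 1/(-154804 + (11/615)*201) = 1/(-154804 + 737/205) = 1/(-31734083/205) = -205/31734083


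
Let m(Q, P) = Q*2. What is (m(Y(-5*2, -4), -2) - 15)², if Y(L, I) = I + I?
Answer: 961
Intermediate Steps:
Y(L, I) = 2*I
m(Q, P) = 2*Q
(m(Y(-5*2, -4), -2) - 15)² = (2*(2*(-4)) - 15)² = (2*(-8) - 15)² = (-16 - 15)² = (-31)² = 961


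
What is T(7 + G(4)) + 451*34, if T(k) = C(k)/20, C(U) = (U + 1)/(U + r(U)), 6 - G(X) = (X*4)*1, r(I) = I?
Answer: 920041/60 ≈ 15334.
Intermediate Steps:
G(X) = 6 - 4*X (G(X) = 6 - X*4 = 6 - 4*X)
C(U) = (1 + U)/(2*U) (C(U) = (U + 1)/(U + U) = (1 + U)/((2*U)) = (1 + U)*(1/(2*U)) = (1 + U)/(2*U))
T(k) = (1 + k)/(40*k) (T(k) = ((1 + k)/(2*k))/20 = ((1 + k)/(2*k))*(1/20) = (1 + k)/(40*k))
T(7 + G(4)) + 451*34 = (1 + (7 + (6 - 4*4)))/(40*(7 + (6 - 4*4))) + 451*34 = (1 + (7 + (6 - 16)))/(40*(7 + (6 - 16))) + 15334 = (1 + (7 - 10))/(40*(7 - 10)) + 15334 = (1/40)*(1 - 3)/(-3) + 15334 = (1/40)*(-⅓)*(-2) + 15334 = 1/60 + 15334 = 920041/60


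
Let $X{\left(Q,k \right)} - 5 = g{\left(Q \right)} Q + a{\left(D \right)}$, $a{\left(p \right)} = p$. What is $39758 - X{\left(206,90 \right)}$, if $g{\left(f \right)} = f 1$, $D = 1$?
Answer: $-2684$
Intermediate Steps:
$g{\left(f \right)} = f$
$X{\left(Q,k \right)} = 6 + Q^{2}$ ($X{\left(Q,k \right)} = 5 + \left(Q Q + 1\right) = 5 + \left(Q^{2} + 1\right) = 5 + \left(1 + Q^{2}\right) = 6 + Q^{2}$)
$39758 - X{\left(206,90 \right)} = 39758 - \left(6 + 206^{2}\right) = 39758 - \left(6 + 42436\right) = 39758 - 42442 = -2684$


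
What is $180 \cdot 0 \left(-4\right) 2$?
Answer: $0$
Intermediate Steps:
$180 \cdot 0 \left(-4\right) 2 = 180 \cdot 0 \cdot 2 = 180 \cdot 0 = 0$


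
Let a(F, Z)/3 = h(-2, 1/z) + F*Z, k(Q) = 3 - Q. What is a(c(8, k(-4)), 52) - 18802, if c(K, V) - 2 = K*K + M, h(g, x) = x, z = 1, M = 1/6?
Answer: -8477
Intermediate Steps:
M = ⅙ ≈ 0.16667
c(K, V) = 13/6 + K² (c(K, V) = 2 + (K*K + ⅙) = 2 + (K² + ⅙) = 2 + (⅙ + K²) = 13/6 + K²)
a(F, Z) = 3 + 3*F*Z (a(F, Z) = 3*(1/1 + F*Z) = 3*(1 + F*Z) = 3 + 3*F*Z)
a(c(8, k(-4)), 52) - 18802 = (3 + 3*(13/6 + 8²)*52) - 18802 = (3 + 3*(13/6 + 64)*52) - 18802 = (3 + 3*(397/6)*52) - 18802 = (3 + 10322) - 18802 = 10325 - 18802 = -8477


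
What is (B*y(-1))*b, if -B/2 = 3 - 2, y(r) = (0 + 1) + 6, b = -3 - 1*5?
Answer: 112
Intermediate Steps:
b = -8 (b = -3 - 5 = -8)
y(r) = 7 (y(r) = 1 + 6 = 7)
B = -2 (B = -2*(3 - 2) = -2*1 = -2)
(B*y(-1))*b = -2*7*(-8) = -14*(-8) = 112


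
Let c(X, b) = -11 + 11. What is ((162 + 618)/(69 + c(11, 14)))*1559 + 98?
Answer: 407594/23 ≈ 17721.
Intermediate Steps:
c(X, b) = 0
((162 + 618)/(69 + c(11, 14)))*1559 + 98 = ((162 + 618)/(69 + 0))*1559 + 98 = (780/69)*1559 + 98 = (780*(1/69))*1559 + 98 = (260/23)*1559 + 98 = 405340/23 + 98 = 407594/23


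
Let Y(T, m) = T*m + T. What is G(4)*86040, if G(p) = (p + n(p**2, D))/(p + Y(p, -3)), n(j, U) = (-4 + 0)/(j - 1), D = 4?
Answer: -80304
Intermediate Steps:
Y(T, m) = T + T*m
n(j, U) = -4/(-1 + j)
G(p) = -(p - 4/(-1 + p**2))/p (G(p) = (p - 4/(-1 + p**2))/(p + p*(1 - 3)) = (p - 4/(-1 + p**2))/(p + p*(-2)) = (p - 4/(-1 + p**2))/(p - 2*p) = (p - 4/(-1 + p**2))/((-p)) = (p - 4/(-1 + p**2))*(-1/p) = -(p - 4/(-1 + p**2))/p)
G(4)*86040 = ((4 + 4 - 1*4**3)/(4**3 - 1*4))*86040 = ((4 + 4 - 1*64)/(64 - 4))*86040 = ((4 + 4 - 64)/60)*86040 = ((1/60)*(-56))*86040 = -14/15*86040 = -80304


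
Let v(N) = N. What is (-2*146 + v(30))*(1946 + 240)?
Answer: -572732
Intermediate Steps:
(-2*146 + v(30))*(1946 + 240) = (-2*146 + 30)*(1946 + 240) = (-292 + 30)*2186 = -262*2186 = -572732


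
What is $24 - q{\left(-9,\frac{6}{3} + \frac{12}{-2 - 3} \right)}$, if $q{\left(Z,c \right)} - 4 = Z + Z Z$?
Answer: $-52$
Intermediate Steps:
$q{\left(Z,c \right)} = 4 + Z + Z^{2}$ ($q{\left(Z,c \right)} = 4 + \left(Z + Z Z\right) = 4 + \left(Z + Z^{2}\right) = 4 + Z + Z^{2}$)
$24 - q{\left(-9,\frac{6}{3} + \frac{12}{-2 - 3} \right)} = 24 - \left(4 - 9 + \left(-9\right)^{2}\right) = 24 - \left(4 - 9 + 81\right) = 24 - 76 = -52$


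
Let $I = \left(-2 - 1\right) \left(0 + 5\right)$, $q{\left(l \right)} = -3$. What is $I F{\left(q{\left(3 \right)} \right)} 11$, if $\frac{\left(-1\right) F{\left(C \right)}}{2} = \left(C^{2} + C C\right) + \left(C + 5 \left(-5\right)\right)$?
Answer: $-3300$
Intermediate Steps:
$F{\left(C \right)} = 50 - 4 C^{2} - 2 C$ ($F{\left(C \right)} = - 2 \left(\left(C^{2} + C C\right) + \left(C + 5 \left(-5\right)\right)\right) = - 2 \left(\left(C^{2} + C^{2}\right) + \left(C - 25\right)\right) = - 2 \left(2 C^{2} + \left(-25 + C\right)\right) = - 2 \left(-25 + C + 2 C^{2}\right) = 50 - 4 C^{2} - 2 C$)
$I = -15$ ($I = \left(-3\right) 5 = -15$)
$I F{\left(q{\left(3 \right)} \right)} 11 = - 15 \left(50 - 4 \left(-3\right)^{2} - -6\right) 11 = - 15 \left(50 - 36 + 6\right) 11 = \left(-15\right) 20 \cdot 11 = \left(-300\right) 11 = -3300$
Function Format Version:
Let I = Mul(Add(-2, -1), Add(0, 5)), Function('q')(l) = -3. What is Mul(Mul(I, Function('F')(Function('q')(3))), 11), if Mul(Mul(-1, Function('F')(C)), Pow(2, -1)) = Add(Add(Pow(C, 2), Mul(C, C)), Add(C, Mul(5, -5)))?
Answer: -3300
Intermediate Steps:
Function('F')(C) = Add(50, Mul(-4, Pow(C, 2)), Mul(-2, C)) (Function('F')(C) = Mul(-2, Add(Add(Pow(C, 2), Mul(C, C)), Add(C, Mul(5, -5)))) = Mul(-2, Add(Add(Pow(C, 2), Pow(C, 2)), Add(C, -25))) = Mul(-2, Add(Mul(2, Pow(C, 2)), Add(-25, C))) = Mul(-2, Add(-25, C, Mul(2, Pow(C, 2)))) = Add(50, Mul(-4, Pow(C, 2)), Mul(-2, C)))
I = -15 (I = Mul(-3, 5) = -15)
Mul(Mul(I, Function('F')(Function('q')(3))), 11) = Mul(Mul(-15, Add(50, Mul(-4, Pow(-3, 2)), Mul(-2, -3))), 11) = Mul(Mul(-15, Add(50, Mul(-4, 9), 6)), 11) = Mul(Mul(-15, Add(50, -36, 6)), 11) = Mul(Mul(-15, 20), 11) = Mul(-300, 11) = -3300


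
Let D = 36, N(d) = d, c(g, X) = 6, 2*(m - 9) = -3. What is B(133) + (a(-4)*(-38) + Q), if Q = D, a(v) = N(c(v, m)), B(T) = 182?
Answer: -10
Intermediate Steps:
m = 15/2 (m = 9 + (½)*(-3) = 9 - 3/2 = 15/2 ≈ 7.5000)
a(v) = 6
Q = 36
B(133) + (a(-4)*(-38) + Q) = 182 + (6*(-38) + 36) = 182 + (-228 + 36) = 182 - 192 = -10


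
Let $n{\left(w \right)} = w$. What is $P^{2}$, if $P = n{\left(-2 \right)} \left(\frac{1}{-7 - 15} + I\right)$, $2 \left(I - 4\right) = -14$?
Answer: $\frac{4489}{121} \approx 37.099$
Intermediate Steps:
$I = -3$ ($I = 4 + \frac{1}{2} \left(-14\right) = 4 - 7 = -3$)
$P = \frac{67}{11}$ ($P = - 2 \left(\frac{1}{-7 - 15} - 3\right) = - 2 \left(\frac{1}{-22} - 3\right) = - 2 \left(- \frac{1}{22} - 3\right) = \left(-2\right) \left(- \frac{67}{22}\right) = \frac{67}{11} \approx 6.0909$)
$P^{2} = \left(\frac{67}{11}\right)^{2} = \frac{4489}{121}$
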